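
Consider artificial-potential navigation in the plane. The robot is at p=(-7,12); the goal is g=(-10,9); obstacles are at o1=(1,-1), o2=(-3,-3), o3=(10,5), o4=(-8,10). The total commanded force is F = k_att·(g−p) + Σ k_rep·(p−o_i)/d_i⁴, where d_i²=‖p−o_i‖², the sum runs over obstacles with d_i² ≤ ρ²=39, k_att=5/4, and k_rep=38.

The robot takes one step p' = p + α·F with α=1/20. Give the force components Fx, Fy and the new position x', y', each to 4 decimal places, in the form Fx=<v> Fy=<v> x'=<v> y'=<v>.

F_att = 5/4·(g−p) = 5/4·(-3,-3) = (-3.7500,-3.7500)
o1: d²=233 > ρ²=39 → inactive
o2: d²=241 > ρ²=39 → inactive
o3: d²=338 > ρ²=39 → inactive
o4: d²=5 ≤ ρ²=39; F_rep = 38·(1,2)/5² = (1.5200,3.0400)
F = F_att + ΣF_rep = (-2.2300,-0.7100)
p' = p + 1/20·F = (-7.1115,11.9645)

Fx=-2.2300 Fy=-0.7100 x'=-7.1115 y'=11.9645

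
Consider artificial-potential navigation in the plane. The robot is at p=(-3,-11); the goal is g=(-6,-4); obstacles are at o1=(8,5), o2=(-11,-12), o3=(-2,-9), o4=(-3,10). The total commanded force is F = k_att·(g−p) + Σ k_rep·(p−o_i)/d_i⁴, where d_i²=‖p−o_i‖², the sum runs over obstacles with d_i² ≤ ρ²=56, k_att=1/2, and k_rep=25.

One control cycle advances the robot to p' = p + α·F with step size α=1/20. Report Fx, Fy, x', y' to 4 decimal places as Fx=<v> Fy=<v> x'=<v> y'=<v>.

F_att = 1/2·(g−p) = 1/2·(-3,7) = (-1.5000,3.5000)
o1: d²=377 > ρ²=56 → inactive
o2: d²=65 > ρ²=56 → inactive
o3: d²=5 ≤ ρ²=56; F_rep = 25·(-1,-2)/5² = (-1.0000,-2.0000)
o4: d²=441 > ρ²=56 → inactive
F = F_att + ΣF_rep = (-2.5000,1.5000)
p' = p + 1/20·F = (-3.1250,-10.9250)

Fx=-2.5000 Fy=1.5000 x'=-3.1250 y'=-10.9250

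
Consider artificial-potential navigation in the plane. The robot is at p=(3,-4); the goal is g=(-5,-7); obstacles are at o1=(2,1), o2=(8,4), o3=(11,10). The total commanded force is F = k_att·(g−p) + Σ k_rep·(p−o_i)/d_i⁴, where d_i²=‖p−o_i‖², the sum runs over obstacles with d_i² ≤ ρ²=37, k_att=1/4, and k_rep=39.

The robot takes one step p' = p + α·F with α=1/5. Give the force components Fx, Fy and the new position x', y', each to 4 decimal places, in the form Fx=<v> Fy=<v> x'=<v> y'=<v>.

Fx=-1.9423 Fy=-1.0385 x'=2.6115 y'=-4.2077

F_att = 1/4·(g−p) = 1/4·(-8,-3) = (-2.0000,-0.7500)
o1: d²=26 ≤ ρ²=37; F_rep = 39·(1,-5)/26² = (0.0577,-0.2885)
o2: d²=89 > ρ²=37 → inactive
o3: d²=260 > ρ²=37 → inactive
F = F_att + ΣF_rep = (-1.9423,-1.0385)
p' = p + 1/5·F = (2.6115,-4.2077)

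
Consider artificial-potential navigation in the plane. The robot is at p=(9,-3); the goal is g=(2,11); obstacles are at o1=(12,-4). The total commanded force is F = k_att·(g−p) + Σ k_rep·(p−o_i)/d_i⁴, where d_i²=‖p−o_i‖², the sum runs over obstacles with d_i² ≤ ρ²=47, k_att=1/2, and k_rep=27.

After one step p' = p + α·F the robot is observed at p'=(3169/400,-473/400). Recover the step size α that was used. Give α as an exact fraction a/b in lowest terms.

F_att = 1/2·(g−p) = 1/2·(-7,14) = (-3.5000,7.0000)
o1: d²=10 ≤ ρ²=47; F_rep = 27·(-3,1)/10² = (-0.8100,0.2700)
F = F_att + ΣF_rep = (-4.3100,7.2700)
Δp = p'−p = (-1.0775,1.8175); α = Δx/Fx = (-431/400) / (-431/100) = 1/4
check: Δy/Fy = (727/400) / (727/100) = 1/4 ✓

α = 1/4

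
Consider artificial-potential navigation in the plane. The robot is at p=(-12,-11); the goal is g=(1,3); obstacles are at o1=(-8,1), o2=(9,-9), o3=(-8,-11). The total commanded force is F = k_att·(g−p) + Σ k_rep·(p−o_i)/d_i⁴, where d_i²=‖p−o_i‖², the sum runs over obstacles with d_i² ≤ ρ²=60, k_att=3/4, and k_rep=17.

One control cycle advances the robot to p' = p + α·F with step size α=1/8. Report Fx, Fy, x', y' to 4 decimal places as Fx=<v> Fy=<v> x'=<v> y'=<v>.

F_att = 3/4·(g−p) = 3/4·(13,14) = (9.7500,10.5000)
o1: d²=160 > ρ²=60 → inactive
o2: d²=445 > ρ²=60 → inactive
o3: d²=16 ≤ ρ²=60; F_rep = 17·(-4,0)/16² = (-0.2656,0.0000)
F = F_att + ΣF_rep = (9.4844,10.5000)
p' = p + 1/8·F = (-10.8145,-9.6875)

Fx=9.4844 Fy=10.5000 x'=-10.8145 y'=-9.6875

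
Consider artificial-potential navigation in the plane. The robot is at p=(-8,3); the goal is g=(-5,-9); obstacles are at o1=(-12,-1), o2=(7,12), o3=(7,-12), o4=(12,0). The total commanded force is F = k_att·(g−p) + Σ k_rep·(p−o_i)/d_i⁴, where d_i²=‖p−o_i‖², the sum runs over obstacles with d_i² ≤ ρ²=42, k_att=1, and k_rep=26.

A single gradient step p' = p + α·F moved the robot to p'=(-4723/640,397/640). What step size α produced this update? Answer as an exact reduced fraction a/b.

α = 1/5

F_att = 1·(g−p) = 1·(3,-12) = (3.0000,-12.0000)
o1: d²=32 ≤ ρ²=42; F_rep = 26·(4,4)/32² = (0.1016,0.1016)
o2: d²=306 > ρ²=42 → inactive
o3: d²=450 > ρ²=42 → inactive
o4: d²=409 > ρ²=42 → inactive
F = F_att + ΣF_rep = (3.1016,-11.8984)
Δp = p'−p = (0.6203,-2.3797); α = Δx/Fx = (397/640) / (397/128) = 1/5
check: Δy/Fy = (-1523/640) / (-1523/128) = 1/5 ✓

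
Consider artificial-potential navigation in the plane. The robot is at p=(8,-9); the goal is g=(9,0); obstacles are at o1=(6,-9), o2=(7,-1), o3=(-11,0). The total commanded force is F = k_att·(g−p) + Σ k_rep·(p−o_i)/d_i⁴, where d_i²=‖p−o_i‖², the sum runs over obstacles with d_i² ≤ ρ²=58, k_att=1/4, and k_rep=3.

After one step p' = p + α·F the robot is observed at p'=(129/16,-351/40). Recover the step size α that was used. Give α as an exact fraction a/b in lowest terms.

α = 1/10

F_att = 1/4·(g−p) = 1/4·(1,9) = (0.2500,2.2500)
o1: d²=4 ≤ ρ²=58; F_rep = 3·(2,0)/4² = (0.3750,0.0000)
o2: d²=65 > ρ²=58 → inactive
o3: d²=442 > ρ²=58 → inactive
F = F_att + ΣF_rep = (0.6250,2.2500)
Δp = p'−p = (0.0625,0.2250); α = Δx/Fx = (1/16) / (5/8) = 1/10
check: Δy/Fy = (9/40) / (9/4) = 1/10 ✓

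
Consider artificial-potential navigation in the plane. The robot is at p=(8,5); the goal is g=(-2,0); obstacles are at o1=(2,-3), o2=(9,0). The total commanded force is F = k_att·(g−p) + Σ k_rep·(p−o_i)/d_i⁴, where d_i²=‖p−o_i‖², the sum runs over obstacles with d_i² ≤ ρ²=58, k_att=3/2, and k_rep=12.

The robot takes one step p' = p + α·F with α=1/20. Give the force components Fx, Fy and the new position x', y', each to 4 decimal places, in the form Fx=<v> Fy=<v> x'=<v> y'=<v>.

F_att = 3/2·(g−p) = 3/2·(-10,-5) = (-15.0000,-7.5000)
o1: d²=100 > ρ²=58 → inactive
o2: d²=26 ≤ ρ²=58; F_rep = 12·(-1,5)/26² = (-0.0178,0.0888)
F = F_att + ΣF_rep = (-15.0178,-7.4112)
p' = p + 1/20·F = (7.2491,4.6294)

Fx=-15.0178 Fy=-7.4112 x'=7.2491 y'=4.6294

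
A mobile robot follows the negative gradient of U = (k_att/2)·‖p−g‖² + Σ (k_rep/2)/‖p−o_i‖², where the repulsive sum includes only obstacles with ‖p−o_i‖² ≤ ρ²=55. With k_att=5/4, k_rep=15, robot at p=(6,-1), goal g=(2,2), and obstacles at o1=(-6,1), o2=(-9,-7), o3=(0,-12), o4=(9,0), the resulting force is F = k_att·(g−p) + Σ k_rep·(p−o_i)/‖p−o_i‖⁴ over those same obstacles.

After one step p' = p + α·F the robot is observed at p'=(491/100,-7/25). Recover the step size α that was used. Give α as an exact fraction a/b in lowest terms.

α = 1/5

F_att = 5/4·(g−p) = 5/4·(-4,3) = (-5.0000,3.7500)
o1: d²=148 > ρ²=55 → inactive
o2: d²=261 > ρ²=55 → inactive
o3: d²=157 > ρ²=55 → inactive
o4: d²=10 ≤ ρ²=55; F_rep = 15·(-3,-1)/10² = (-0.4500,-0.1500)
F = F_att + ΣF_rep = (-5.4500,3.6000)
Δp = p'−p = (-1.0900,0.7200); α = Δx/Fx = (-109/100) / (-109/20) = 1/5
check: Δy/Fy = (18/25) / (18/5) = 1/5 ✓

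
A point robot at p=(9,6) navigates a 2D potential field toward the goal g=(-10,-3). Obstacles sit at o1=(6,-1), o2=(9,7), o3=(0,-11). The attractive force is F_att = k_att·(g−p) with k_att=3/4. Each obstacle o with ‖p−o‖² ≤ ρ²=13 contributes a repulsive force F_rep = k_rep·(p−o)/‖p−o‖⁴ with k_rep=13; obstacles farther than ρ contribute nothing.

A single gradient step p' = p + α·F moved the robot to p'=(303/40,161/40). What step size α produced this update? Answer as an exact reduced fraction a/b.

F_att = 3/4·(g−p) = 3/4·(-19,-9) = (-14.2500,-6.7500)
o1: d²=58 > ρ²=13 → inactive
o2: d²=1 ≤ ρ²=13; F_rep = 13·(0,-1)/1² = (0.0000,-13.0000)
o3: d²=370 > ρ²=13 → inactive
F = F_att + ΣF_rep = (-14.2500,-19.7500)
Δp = p'−p = (-1.4250,-1.9750); α = Δx/Fx = (-57/40) / (-57/4) = 1/10
check: Δy/Fy = (-79/40) / (-79/4) = 1/10 ✓

α = 1/10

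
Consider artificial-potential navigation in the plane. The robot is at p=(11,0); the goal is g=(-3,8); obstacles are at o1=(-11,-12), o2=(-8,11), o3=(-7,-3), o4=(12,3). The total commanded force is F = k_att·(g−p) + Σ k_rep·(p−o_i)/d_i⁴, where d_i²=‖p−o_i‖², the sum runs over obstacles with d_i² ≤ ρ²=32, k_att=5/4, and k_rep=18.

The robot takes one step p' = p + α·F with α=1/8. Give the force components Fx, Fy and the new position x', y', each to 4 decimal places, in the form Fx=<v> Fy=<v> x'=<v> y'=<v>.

Fx=-17.6800 Fy=9.4600 x'=8.7900 y'=1.1825

F_att = 5/4·(g−p) = 5/4·(-14,8) = (-17.5000,10.0000)
o1: d²=628 > ρ²=32 → inactive
o2: d²=482 > ρ²=32 → inactive
o3: d²=333 > ρ²=32 → inactive
o4: d²=10 ≤ ρ²=32; F_rep = 18·(-1,-3)/10² = (-0.1800,-0.5400)
F = F_att + ΣF_rep = (-17.6800,9.4600)
p' = p + 1/8·F = (8.7900,1.1825)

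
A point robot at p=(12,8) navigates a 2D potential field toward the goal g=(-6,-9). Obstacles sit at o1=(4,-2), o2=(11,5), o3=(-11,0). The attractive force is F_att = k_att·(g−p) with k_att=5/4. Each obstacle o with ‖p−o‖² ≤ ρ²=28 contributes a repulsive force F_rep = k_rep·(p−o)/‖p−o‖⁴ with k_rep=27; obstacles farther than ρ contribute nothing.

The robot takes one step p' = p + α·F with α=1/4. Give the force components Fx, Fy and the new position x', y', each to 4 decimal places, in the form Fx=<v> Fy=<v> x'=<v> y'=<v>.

Fx=-22.2300 Fy=-20.4400 x'=6.4425 y'=2.8900

F_att = 5/4·(g−p) = 5/4·(-18,-17) = (-22.5000,-21.2500)
o1: d²=164 > ρ²=28 → inactive
o2: d²=10 ≤ ρ²=28; F_rep = 27·(1,3)/10² = (0.2700,0.8100)
o3: d²=593 > ρ²=28 → inactive
F = F_att + ΣF_rep = (-22.2300,-20.4400)
p' = p + 1/4·F = (6.4425,2.8900)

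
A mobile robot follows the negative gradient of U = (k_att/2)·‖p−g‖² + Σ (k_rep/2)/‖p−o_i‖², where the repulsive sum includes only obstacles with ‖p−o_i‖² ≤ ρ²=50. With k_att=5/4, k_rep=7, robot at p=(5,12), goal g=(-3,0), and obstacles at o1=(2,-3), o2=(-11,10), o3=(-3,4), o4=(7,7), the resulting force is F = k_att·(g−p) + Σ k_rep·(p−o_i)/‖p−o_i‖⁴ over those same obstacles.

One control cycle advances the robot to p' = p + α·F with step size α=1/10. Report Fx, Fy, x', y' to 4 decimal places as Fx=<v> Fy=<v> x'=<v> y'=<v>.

Fx=-10.0166 Fy=-14.9584 x'=3.9983 y'=10.5042

F_att = 5/4·(g−p) = 5/4·(-8,-12) = (-10.0000,-15.0000)
o1: d²=234 > ρ²=50 → inactive
o2: d²=260 > ρ²=50 → inactive
o3: d²=128 > ρ²=50 → inactive
o4: d²=29 ≤ ρ²=50; F_rep = 7·(-2,5)/29² = (-0.0166,0.0416)
F = F_att + ΣF_rep = (-10.0166,-14.9584)
p' = p + 1/10·F = (3.9983,10.5042)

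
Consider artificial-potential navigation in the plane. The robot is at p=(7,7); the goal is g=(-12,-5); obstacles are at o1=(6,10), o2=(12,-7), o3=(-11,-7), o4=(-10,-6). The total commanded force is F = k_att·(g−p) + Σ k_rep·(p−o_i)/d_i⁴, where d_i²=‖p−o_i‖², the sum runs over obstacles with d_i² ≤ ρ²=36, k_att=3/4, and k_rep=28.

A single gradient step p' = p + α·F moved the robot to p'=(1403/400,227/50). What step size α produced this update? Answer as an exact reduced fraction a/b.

F_att = 3/4·(g−p) = 3/4·(-19,-12) = (-14.2500,-9.0000)
o1: d²=10 ≤ ρ²=36; F_rep = 28·(1,-3)/10² = (0.2800,-0.8400)
o2: d²=221 > ρ²=36 → inactive
o3: d²=520 > ρ²=36 → inactive
o4: d²=458 > ρ²=36 → inactive
F = F_att + ΣF_rep = (-13.9700,-9.8400)
Δp = p'−p = (-3.4925,-2.4600); α = Δx/Fx = (-1397/400) / (-1397/100) = 1/4
check: Δy/Fy = (-123/50) / (-246/25) = 1/4 ✓

α = 1/4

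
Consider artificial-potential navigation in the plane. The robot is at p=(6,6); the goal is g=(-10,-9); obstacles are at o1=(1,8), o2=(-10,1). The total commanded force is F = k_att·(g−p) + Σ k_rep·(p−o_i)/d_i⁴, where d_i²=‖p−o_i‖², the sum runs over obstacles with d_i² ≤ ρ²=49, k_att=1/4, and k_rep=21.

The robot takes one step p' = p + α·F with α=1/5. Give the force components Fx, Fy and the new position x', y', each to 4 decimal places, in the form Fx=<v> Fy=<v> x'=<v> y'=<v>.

Fx=-3.8751 Fy=-3.7999 x'=5.2250 y'=5.2400

F_att = 1/4·(g−p) = 1/4·(-16,-15) = (-4.0000,-3.7500)
o1: d²=29 ≤ ρ²=49; F_rep = 21·(5,-2)/29² = (0.1249,-0.0499)
o2: d²=281 > ρ²=49 → inactive
F = F_att + ΣF_rep = (-3.8751,-3.7999)
p' = p + 1/5·F = (5.2250,5.2400)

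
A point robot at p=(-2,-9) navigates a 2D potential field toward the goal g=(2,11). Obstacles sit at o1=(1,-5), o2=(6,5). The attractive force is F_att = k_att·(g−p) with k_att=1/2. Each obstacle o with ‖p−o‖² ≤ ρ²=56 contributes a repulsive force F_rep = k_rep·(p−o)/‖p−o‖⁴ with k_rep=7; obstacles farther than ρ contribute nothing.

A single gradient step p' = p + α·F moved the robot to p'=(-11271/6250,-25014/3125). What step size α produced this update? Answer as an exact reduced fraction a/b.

F_att = 1/2·(g−p) = 1/2·(4,20) = (2.0000,10.0000)
o1: d²=25 ≤ ρ²=56; F_rep = 7·(-3,-4)/25² = (-0.0336,-0.0448)
o2: d²=260 > ρ²=56 → inactive
F = F_att + ΣF_rep = (1.9664,9.9552)
Δp = p'−p = (0.1966,0.9955); α = Δx/Fx = (1229/6250) / (1229/625) = 1/10
check: Δy/Fy = (3111/3125) / (6222/625) = 1/10 ✓

α = 1/10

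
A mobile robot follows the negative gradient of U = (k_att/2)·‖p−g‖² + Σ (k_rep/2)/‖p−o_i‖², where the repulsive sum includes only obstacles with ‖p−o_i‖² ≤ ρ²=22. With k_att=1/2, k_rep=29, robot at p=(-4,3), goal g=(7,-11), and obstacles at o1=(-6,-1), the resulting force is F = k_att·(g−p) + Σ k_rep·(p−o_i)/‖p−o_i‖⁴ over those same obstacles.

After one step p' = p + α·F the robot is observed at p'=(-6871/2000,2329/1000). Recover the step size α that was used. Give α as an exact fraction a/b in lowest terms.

F_att = 1/2·(g−p) = 1/2·(11,-14) = (5.5000,-7.0000)
o1: d²=20 ≤ ρ²=22; F_rep = 29·(2,4)/20² = (0.1450,0.2900)
F = F_att + ΣF_rep = (5.6450,-6.7100)
Δp = p'−p = (0.5645,-0.6710); α = Δx/Fx = (1129/2000) / (1129/200) = 1/10
check: Δy/Fy = (-671/1000) / (-671/100) = 1/10 ✓

α = 1/10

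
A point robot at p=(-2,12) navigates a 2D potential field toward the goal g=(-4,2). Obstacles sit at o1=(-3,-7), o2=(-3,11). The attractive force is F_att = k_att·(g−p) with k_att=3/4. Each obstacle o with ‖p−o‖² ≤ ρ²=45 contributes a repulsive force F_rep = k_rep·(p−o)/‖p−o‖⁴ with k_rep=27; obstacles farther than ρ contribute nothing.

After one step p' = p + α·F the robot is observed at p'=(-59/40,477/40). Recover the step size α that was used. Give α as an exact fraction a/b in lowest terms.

F_att = 3/4·(g−p) = 3/4·(-2,-10) = (-1.5000,-7.5000)
o1: d²=362 > ρ²=45 → inactive
o2: d²=2 ≤ ρ²=45; F_rep = 27·(1,1)/2² = (6.7500,6.7500)
F = F_att + ΣF_rep = (5.2500,-0.7500)
Δp = p'−p = (0.5250,-0.0750); α = Δx/Fx = (21/40) / (21/4) = 1/10
check: Δy/Fy = (-3/40) / (-3/4) = 1/10 ✓

α = 1/10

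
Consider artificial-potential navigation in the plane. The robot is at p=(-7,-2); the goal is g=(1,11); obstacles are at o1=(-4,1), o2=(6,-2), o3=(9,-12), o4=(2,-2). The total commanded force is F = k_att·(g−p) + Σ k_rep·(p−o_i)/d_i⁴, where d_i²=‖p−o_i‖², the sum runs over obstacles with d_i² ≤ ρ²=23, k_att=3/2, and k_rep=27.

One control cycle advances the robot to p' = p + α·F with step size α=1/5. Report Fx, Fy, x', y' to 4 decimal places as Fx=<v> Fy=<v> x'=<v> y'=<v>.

F_att = 3/2·(g−p) = 3/2·(8,13) = (12.0000,19.5000)
o1: d²=18 ≤ ρ²=23; F_rep = 27·(-3,-3)/18² = (-0.2500,-0.2500)
o2: d²=169 > ρ²=23 → inactive
o3: d²=356 > ρ²=23 → inactive
o4: d²=81 > ρ²=23 → inactive
F = F_att + ΣF_rep = (11.7500,19.2500)
p' = p + 1/5·F = (-4.6500,1.8500)

Fx=11.7500 Fy=19.2500 x'=-4.6500 y'=1.8500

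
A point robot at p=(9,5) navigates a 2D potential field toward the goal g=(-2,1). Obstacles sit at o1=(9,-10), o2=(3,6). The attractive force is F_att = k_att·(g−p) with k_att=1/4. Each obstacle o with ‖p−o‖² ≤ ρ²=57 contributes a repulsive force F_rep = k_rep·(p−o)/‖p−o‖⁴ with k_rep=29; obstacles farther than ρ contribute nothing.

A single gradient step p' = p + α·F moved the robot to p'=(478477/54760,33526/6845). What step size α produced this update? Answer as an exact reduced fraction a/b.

α = 1/10

F_att = 1/4·(g−p) = 1/4·(-11,-4) = (-2.7500,-1.0000)
o1: d²=225 > ρ²=57 → inactive
o2: d²=37 ≤ ρ²=57; F_rep = 29·(6,-1)/37² = (0.1271,-0.0212)
F = F_att + ΣF_rep = (-2.6229,-1.0212)
Δp = p'−p = (-0.2623,-0.1021); α = Δx/Fx = (-14363/54760) / (-14363/5476) = 1/10
check: Δy/Fy = (-699/6845) / (-1398/1369) = 1/10 ✓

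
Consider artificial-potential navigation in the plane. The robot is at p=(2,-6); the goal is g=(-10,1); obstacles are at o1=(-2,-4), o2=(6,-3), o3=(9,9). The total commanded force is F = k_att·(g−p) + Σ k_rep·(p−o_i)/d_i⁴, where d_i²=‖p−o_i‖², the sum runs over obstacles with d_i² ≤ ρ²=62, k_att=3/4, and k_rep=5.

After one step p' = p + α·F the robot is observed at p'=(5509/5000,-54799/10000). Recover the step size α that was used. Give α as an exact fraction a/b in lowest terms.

α = 1/10

F_att = 3/4·(g−p) = 3/4·(-12,7) = (-9.0000,5.2500)
o1: d²=20 ≤ ρ²=62; F_rep = 5·(4,-2)/20² = (0.0500,-0.0250)
o2: d²=25 ≤ ρ²=62; F_rep = 5·(-4,-3)/25² = (-0.0320,-0.0240)
o3: d²=274 > ρ²=62 → inactive
F = F_att + ΣF_rep = (-8.9820,5.2010)
Δp = p'−p = (-0.8982,0.5201); α = Δx/Fx = (-4491/5000) / (-4491/500) = 1/10
check: Δy/Fy = (5201/10000) / (5201/1000) = 1/10 ✓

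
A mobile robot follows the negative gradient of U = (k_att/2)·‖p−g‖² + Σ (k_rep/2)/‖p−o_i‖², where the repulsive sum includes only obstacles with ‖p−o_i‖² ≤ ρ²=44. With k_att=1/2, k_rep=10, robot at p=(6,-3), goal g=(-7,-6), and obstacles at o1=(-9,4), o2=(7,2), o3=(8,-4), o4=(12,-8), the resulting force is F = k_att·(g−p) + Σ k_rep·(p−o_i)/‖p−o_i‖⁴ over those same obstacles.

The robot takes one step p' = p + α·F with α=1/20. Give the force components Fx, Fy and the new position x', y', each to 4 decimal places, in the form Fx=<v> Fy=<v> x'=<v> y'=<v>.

Fx=-7.3148 Fy=-1.1740 x'=5.6343 y'=-3.0587

F_att = 1/2·(g−p) = 1/2·(-13,-3) = (-6.5000,-1.5000)
o1: d²=274 > ρ²=44 → inactive
o2: d²=26 ≤ ρ²=44; F_rep = 10·(-1,-5)/26² = (-0.0148,-0.0740)
o3: d²=5 ≤ ρ²=44; F_rep = 10·(-2,1)/5² = (-0.8000,0.4000)
o4: d²=61 > ρ²=44 → inactive
F = F_att + ΣF_rep = (-7.3148,-1.1740)
p' = p + 1/20·F = (5.6343,-3.0587)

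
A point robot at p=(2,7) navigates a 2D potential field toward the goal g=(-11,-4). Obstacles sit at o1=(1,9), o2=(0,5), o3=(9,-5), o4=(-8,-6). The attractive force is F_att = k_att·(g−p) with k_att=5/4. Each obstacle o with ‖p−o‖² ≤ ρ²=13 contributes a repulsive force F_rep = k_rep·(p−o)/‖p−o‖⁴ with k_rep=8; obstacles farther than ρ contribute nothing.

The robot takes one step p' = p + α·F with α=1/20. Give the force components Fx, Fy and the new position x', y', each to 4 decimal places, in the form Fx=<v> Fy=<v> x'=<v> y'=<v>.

F_att = 5/4·(g−p) = 5/4·(-13,-11) = (-16.2500,-13.7500)
o1: d²=5 ≤ ρ²=13; F_rep = 8·(1,-2)/5² = (0.3200,-0.6400)
o2: d²=8 ≤ ρ²=13; F_rep = 8·(2,2)/8² = (0.2500,0.2500)
o3: d²=193 > ρ²=13 → inactive
o4: d²=269 > ρ²=13 → inactive
F = F_att + ΣF_rep = (-15.6800,-14.1400)
p' = p + 1/20·F = (1.2160,6.2930)

Fx=-15.6800 Fy=-14.1400 x'=1.2160 y'=6.2930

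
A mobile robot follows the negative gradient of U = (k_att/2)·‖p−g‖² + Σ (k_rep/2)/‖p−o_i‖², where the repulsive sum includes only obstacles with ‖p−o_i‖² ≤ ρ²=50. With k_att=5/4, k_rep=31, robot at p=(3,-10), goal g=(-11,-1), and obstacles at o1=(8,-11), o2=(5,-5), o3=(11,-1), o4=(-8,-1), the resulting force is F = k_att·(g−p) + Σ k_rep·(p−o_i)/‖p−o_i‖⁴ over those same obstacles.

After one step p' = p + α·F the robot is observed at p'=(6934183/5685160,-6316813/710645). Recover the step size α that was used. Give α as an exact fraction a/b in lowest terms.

F_att = 5/4·(g−p) = 5/4·(-14,9) = (-17.5000,11.2500)
o1: d²=26 ≤ ρ²=50; F_rep = 31·(-5,1)/26² = (-0.2293,0.0459)
o2: d²=29 ≤ ρ²=50; F_rep = 31·(-2,-5)/29² = (-0.0737,-0.1843)
o3: d²=145 > ρ²=50 → inactive
o4: d²=202 > ρ²=50 → inactive
F = F_att + ΣF_rep = (-17.8030,11.1116)
Δp = p'−p = (-1.7803,1.1112); α = Δx/Fx = (-10121297/5685160) / (-10121297/568516) = 1/10
check: Δy/Fy = (789637/710645) / (1579274/142129) = 1/10 ✓

α = 1/10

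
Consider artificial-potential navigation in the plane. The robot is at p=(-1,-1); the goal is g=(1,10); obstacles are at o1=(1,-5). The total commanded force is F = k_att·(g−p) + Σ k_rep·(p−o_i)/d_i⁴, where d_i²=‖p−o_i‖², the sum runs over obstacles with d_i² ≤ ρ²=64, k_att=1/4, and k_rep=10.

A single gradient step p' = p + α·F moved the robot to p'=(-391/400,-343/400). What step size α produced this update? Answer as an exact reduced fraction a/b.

F_att = 1/4·(g−p) = 1/4·(2,11) = (0.5000,2.7500)
o1: d²=20 ≤ ρ²=64; F_rep = 10·(-2,4)/20² = (-0.0500,0.1000)
F = F_att + ΣF_rep = (0.4500,2.8500)
Δp = p'−p = (0.0225,0.1425); α = Δx/Fx = (9/400) / (9/20) = 1/20
check: Δy/Fy = (57/400) / (57/20) = 1/20 ✓

α = 1/20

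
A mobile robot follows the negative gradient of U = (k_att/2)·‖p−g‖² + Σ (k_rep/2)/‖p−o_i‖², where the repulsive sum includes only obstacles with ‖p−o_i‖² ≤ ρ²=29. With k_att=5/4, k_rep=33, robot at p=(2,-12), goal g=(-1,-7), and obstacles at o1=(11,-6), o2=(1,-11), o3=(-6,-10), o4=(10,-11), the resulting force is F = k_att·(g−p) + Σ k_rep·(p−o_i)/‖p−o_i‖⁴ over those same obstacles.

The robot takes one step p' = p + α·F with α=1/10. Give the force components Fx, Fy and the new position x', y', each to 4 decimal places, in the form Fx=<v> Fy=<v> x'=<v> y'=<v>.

F_att = 5/4·(g−p) = 5/4·(-3,5) = (-3.7500,6.2500)
o1: d²=117 > ρ²=29 → inactive
o2: d²=2 ≤ ρ²=29; F_rep = 33·(1,-1)/2² = (8.2500,-8.2500)
o3: d²=68 > ρ²=29 → inactive
o4: d²=65 > ρ²=29 → inactive
F = F_att + ΣF_rep = (4.5000,-2.0000)
p' = p + 1/10·F = (2.4500,-12.2000)

Fx=4.5000 Fy=-2.0000 x'=2.4500 y'=-12.2000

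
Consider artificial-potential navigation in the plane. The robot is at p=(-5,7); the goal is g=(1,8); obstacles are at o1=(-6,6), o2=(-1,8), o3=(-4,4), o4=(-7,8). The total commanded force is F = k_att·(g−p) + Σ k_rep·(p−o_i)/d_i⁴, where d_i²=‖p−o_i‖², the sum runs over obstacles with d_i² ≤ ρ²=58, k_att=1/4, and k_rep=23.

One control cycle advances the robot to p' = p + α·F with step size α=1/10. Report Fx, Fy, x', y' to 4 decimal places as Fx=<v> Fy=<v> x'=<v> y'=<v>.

Fx=8.5417 Fy=5.6904 x'=-4.1458 y'=7.5690

F_att = 1/4·(g−p) = 1/4·(6,1) = (1.5000,0.2500)
o1: d²=2 ≤ ρ²=58; F_rep = 23·(1,1)/2² = (5.7500,5.7500)
o2: d²=17 ≤ ρ²=58; F_rep = 23·(-4,-1)/17² = (-0.3183,-0.0796)
o3: d²=10 ≤ ρ²=58; F_rep = 23·(-1,3)/10² = (-0.2300,0.6900)
o4: d²=5 ≤ ρ²=58; F_rep = 23·(2,-1)/5² = (1.8400,-0.9200)
F = F_att + ΣF_rep = (8.5417,5.6904)
p' = p + 1/10·F = (-4.1458,7.5690)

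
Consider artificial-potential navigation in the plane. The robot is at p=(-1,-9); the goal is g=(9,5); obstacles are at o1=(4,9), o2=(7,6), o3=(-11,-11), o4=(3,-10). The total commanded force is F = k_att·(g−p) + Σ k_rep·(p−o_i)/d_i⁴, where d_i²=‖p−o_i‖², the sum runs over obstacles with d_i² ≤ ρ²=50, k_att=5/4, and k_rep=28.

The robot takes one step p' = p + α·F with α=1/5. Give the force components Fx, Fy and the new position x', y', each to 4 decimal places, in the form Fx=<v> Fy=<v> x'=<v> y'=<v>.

F_att = 5/4·(g−p) = 5/4·(10,14) = (12.5000,17.5000)
o1: d²=349 > ρ²=50 → inactive
o2: d²=289 > ρ²=50 → inactive
o3: d²=104 > ρ²=50 → inactive
o4: d²=17 ≤ ρ²=50; F_rep = 28·(-4,1)/17² = (-0.3875,0.0969)
F = F_att + ΣF_rep = (12.1125,17.5969)
p' = p + 1/5·F = (1.4225,-5.4806)

Fx=12.1125 Fy=17.5969 x'=1.4225 y'=-5.4806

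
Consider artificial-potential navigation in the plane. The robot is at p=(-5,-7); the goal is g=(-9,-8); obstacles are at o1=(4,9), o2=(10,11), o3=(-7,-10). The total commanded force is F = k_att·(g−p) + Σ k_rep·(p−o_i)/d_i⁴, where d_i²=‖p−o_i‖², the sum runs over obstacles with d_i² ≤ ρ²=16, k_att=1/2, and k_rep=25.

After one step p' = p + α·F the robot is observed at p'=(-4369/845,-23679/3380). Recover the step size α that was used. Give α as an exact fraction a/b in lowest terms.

α = 1/10

F_att = 1/2·(g−p) = 1/2·(-4,-1) = (-2.0000,-0.5000)
o1: d²=337 > ρ²=16 → inactive
o2: d²=549 > ρ²=16 → inactive
o3: d²=13 ≤ ρ²=16; F_rep = 25·(2,3)/13² = (0.2959,0.4438)
F = F_att + ΣF_rep = (-1.7041,-0.0562)
Δp = p'−p = (-0.1704,-0.0056); α = Δx/Fx = (-144/845) / (-288/169) = 1/10
check: Δy/Fy = (-19/3380) / (-19/338) = 1/10 ✓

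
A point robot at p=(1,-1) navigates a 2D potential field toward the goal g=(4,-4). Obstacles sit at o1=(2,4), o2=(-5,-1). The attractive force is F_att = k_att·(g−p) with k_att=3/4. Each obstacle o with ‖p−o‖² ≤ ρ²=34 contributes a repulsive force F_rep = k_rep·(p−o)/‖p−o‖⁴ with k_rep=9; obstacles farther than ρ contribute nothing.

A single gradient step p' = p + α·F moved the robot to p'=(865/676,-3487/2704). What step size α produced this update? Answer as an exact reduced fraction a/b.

α = 1/8

F_att = 3/4·(g−p) = 3/4·(3,-3) = (2.2500,-2.2500)
o1: d²=26 ≤ ρ²=34; F_rep = 9·(-1,-5)/26² = (-0.0133,-0.0666)
o2: d²=36 > ρ²=34 → inactive
F = F_att + ΣF_rep = (2.2367,-2.3166)
Δp = p'−p = (0.2796,-0.2896); α = Δx/Fx = (189/676) / (378/169) = 1/8
check: Δy/Fy = (-783/2704) / (-783/338) = 1/8 ✓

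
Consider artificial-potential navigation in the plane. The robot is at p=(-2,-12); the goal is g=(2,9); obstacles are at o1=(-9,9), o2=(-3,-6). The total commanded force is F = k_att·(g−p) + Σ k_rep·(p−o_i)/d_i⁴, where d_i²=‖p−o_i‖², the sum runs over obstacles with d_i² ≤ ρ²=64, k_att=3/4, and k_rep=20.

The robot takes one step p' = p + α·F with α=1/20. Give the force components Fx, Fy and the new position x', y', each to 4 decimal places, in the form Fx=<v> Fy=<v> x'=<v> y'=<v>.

Fx=3.0146 Fy=15.6623 x'=-1.8493 y'=-11.2169

F_att = 3/4·(g−p) = 3/4·(4,21) = (3.0000,15.7500)
o1: d²=490 > ρ²=64 → inactive
o2: d²=37 ≤ ρ²=64; F_rep = 20·(1,-6)/37² = (0.0146,-0.0877)
F = F_att + ΣF_rep = (3.0146,15.6623)
p' = p + 1/20·F = (-1.8493,-11.2169)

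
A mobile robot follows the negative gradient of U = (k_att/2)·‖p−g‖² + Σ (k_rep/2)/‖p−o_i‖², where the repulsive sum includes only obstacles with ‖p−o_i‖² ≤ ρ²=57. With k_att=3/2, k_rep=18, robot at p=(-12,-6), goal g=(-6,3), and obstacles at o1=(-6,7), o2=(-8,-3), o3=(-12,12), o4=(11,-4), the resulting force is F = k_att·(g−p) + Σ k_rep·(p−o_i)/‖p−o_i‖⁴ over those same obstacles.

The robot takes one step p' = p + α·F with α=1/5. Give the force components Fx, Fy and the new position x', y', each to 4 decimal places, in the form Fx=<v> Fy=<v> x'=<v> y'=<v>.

Fx=8.8848 Fy=13.4136 x'=-10.2230 y'=-3.3173

F_att = 3/2·(g−p) = 3/2·(6,9) = (9.0000,13.5000)
o1: d²=205 > ρ²=57 → inactive
o2: d²=25 ≤ ρ²=57; F_rep = 18·(-4,-3)/25² = (-0.1152,-0.0864)
o3: d²=324 > ρ²=57 → inactive
o4: d²=533 > ρ²=57 → inactive
F = F_att + ΣF_rep = (8.8848,13.4136)
p' = p + 1/5·F = (-10.2230,-3.3173)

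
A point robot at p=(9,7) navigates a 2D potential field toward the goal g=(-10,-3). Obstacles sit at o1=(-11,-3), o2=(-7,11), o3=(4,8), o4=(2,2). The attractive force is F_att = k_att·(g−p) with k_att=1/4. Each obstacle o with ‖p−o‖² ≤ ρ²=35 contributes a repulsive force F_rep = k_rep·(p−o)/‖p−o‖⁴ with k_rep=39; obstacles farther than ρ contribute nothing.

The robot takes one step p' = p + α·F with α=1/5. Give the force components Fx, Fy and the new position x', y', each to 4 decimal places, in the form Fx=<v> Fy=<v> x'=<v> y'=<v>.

F_att = 1/4·(g−p) = 1/4·(-19,-10) = (-4.7500,-2.5000)
o1: d²=500 > ρ²=35 → inactive
o2: d²=272 > ρ²=35 → inactive
o3: d²=26 ≤ ρ²=35; F_rep = 39·(5,-1)/26² = (0.2885,-0.0577)
o4: d²=74 > ρ²=35 → inactive
F = F_att + ΣF_rep = (-4.4615,-2.5577)
p' = p + 1/5·F = (8.1077,6.4885)

Fx=-4.4615 Fy=-2.5577 x'=8.1077 y'=6.4885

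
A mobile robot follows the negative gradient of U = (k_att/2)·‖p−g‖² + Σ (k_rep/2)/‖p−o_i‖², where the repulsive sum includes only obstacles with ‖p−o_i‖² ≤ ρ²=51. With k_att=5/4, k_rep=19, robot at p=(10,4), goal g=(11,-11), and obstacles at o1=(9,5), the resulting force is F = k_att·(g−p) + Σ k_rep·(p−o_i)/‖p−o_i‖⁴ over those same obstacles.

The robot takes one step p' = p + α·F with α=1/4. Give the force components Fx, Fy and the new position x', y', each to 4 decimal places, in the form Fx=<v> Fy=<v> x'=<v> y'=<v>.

F_att = 5/4·(g−p) = 5/4·(1,-15) = (1.2500,-18.7500)
o1: d²=2 ≤ ρ²=51; F_rep = 19·(1,-1)/2² = (4.7500,-4.7500)
F = F_att + ΣF_rep = (6.0000,-23.5000)
p' = p + 1/4·F = (11.5000,-1.8750)

Fx=6.0000 Fy=-23.5000 x'=11.5000 y'=-1.8750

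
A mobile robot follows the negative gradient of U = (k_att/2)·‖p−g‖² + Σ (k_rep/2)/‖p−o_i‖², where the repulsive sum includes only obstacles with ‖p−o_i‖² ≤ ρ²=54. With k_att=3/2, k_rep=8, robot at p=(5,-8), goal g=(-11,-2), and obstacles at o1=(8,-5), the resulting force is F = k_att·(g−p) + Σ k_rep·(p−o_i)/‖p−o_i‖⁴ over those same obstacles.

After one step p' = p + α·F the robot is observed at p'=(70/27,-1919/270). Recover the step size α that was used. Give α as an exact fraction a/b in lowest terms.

α = 1/10

F_att = 3/2·(g−p) = 3/2·(-16,6) = (-24.0000,9.0000)
o1: d²=18 ≤ ρ²=54; F_rep = 8·(-3,-3)/18² = (-0.0741,-0.0741)
F = F_att + ΣF_rep = (-24.0741,8.9259)
Δp = p'−p = (-2.4074,0.8926); α = Δx/Fx = (-65/27) / (-650/27) = 1/10
check: Δy/Fy = (241/270) / (241/27) = 1/10 ✓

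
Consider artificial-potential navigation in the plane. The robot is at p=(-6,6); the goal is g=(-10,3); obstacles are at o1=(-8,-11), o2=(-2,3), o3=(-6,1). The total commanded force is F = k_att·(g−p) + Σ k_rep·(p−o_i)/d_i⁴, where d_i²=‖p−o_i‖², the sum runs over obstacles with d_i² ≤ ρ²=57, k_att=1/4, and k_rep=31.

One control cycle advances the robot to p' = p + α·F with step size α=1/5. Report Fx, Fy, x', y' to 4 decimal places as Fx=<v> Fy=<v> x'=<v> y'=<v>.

Fx=-1.1984 Fy=-0.3532 x'=-6.2397 y'=5.9294

F_att = 1/4·(g−p) = 1/4·(-4,-3) = (-1.0000,-0.7500)
o1: d²=293 > ρ²=57 → inactive
o2: d²=25 ≤ ρ²=57; F_rep = 31·(-4,3)/25² = (-0.1984,0.1488)
o3: d²=25 ≤ ρ²=57; F_rep = 31·(0,5)/25² = (0.0000,0.2480)
F = F_att + ΣF_rep = (-1.1984,-0.3532)
p' = p + 1/5·F = (-6.2397,5.9294)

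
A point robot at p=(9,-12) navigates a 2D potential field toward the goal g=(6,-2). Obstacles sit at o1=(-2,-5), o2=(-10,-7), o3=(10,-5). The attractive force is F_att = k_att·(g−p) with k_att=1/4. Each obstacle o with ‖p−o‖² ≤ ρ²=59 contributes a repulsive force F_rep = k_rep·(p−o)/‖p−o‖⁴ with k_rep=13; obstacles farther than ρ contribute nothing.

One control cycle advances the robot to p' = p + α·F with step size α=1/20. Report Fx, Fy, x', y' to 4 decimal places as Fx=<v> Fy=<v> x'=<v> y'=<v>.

F_att = 1/4·(g−p) = 1/4·(-3,10) = (-0.7500,2.5000)
o1: d²=170 > ρ²=59 → inactive
o2: d²=386 > ρ²=59 → inactive
o3: d²=50 ≤ ρ²=59; F_rep = 13·(-1,-7)/50² = (-0.0052,-0.0364)
F = F_att + ΣF_rep = (-0.7552,2.4636)
p' = p + 1/20·F = (8.9622,-11.8768)

Fx=-0.7552 Fy=2.4636 x'=8.9622 y'=-11.8768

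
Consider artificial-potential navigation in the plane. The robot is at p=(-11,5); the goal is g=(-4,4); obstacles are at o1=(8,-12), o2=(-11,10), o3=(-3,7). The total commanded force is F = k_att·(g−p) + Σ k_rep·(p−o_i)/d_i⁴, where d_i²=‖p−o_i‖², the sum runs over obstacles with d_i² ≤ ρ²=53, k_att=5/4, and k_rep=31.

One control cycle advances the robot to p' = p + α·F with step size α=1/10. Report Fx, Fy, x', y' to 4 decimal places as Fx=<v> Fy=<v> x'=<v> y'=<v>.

Fx=8.7500 Fy=-1.4980 x'=-10.1250 y'=4.8502

F_att = 5/4·(g−p) = 5/4·(7,-1) = (8.7500,-1.2500)
o1: d²=650 > ρ²=53 → inactive
o2: d²=25 ≤ ρ²=53; F_rep = 31·(0,-5)/25² = (0.0000,-0.2480)
o3: d²=68 > ρ²=53 → inactive
F = F_att + ΣF_rep = (8.7500,-1.4980)
p' = p + 1/10·F = (-10.1250,4.8502)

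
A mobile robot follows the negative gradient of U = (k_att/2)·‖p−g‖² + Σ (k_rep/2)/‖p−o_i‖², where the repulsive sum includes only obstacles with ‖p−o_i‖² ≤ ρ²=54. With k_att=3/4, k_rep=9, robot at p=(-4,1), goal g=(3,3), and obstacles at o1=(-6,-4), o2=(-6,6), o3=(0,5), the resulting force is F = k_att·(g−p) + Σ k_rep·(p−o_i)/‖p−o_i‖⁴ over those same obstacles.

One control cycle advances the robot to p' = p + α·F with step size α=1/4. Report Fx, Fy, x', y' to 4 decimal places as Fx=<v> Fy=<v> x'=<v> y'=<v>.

Fx=5.2576 Fy=1.4648 x'=-2.6856 y'=1.3662

F_att = 3/4·(g−p) = 3/4·(7,2) = (5.2500,1.5000)
o1: d²=29 ≤ ρ²=54; F_rep = 9·(2,5)/29² = (0.0214,0.0535)
o2: d²=29 ≤ ρ²=54; F_rep = 9·(2,-5)/29² = (0.0214,-0.0535)
o3: d²=32 ≤ ρ²=54; F_rep = 9·(-4,-4)/32² = (-0.0352,-0.0352)
F = F_att + ΣF_rep = (5.2576,1.4648)
p' = p + 1/4·F = (-2.6856,1.3662)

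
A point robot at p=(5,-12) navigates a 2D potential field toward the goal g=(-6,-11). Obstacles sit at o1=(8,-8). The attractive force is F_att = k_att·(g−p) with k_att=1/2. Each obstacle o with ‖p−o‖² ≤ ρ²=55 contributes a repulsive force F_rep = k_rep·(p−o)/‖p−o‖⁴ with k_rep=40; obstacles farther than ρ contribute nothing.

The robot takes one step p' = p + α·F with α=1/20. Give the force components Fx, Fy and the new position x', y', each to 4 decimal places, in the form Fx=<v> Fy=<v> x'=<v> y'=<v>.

Fx=-5.6920 Fy=0.2440 x'=4.7154 y'=-11.9878

F_att = 1/2·(g−p) = 1/2·(-11,1) = (-5.5000,0.5000)
o1: d²=25 ≤ ρ²=55; F_rep = 40·(-3,-4)/25² = (-0.1920,-0.2560)
F = F_att + ΣF_rep = (-5.6920,0.2440)
p' = p + 1/20·F = (4.7154,-11.9878)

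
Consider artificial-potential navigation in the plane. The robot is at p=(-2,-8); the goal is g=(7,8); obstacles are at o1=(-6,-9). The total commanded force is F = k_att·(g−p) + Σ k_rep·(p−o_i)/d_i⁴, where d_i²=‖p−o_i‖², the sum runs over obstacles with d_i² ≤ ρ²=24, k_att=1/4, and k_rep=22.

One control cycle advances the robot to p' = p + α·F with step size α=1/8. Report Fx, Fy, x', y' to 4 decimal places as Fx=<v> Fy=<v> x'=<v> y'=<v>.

Fx=2.5545 Fy=4.0761 x'=-1.6807 y'=-7.4905

F_att = 1/4·(g−p) = 1/4·(9,16) = (2.2500,4.0000)
o1: d²=17 ≤ ρ²=24; F_rep = 22·(4,1)/17² = (0.3045,0.0761)
F = F_att + ΣF_rep = (2.5545,4.0761)
p' = p + 1/8·F = (-1.6807,-7.4905)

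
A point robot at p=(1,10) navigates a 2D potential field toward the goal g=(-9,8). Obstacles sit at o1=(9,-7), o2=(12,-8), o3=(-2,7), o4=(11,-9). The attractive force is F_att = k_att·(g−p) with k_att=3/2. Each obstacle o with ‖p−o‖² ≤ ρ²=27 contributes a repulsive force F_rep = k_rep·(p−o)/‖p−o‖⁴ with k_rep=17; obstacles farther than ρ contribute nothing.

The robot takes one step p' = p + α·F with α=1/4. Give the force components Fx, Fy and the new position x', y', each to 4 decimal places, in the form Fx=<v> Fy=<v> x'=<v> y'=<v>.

F_att = 3/2·(g−p) = 3/2·(-10,-2) = (-15.0000,-3.0000)
o1: d²=353 > ρ²=27 → inactive
o2: d²=445 > ρ²=27 → inactive
o3: d²=18 ≤ ρ²=27; F_rep = 17·(3,3)/18² = (0.1574,0.1574)
o4: d²=461 > ρ²=27 → inactive
F = F_att + ΣF_rep = (-14.8426,-2.8426)
p' = p + 1/4·F = (-2.7106,9.2894)

Fx=-14.8426 Fy=-2.8426 x'=-2.7106 y'=9.2894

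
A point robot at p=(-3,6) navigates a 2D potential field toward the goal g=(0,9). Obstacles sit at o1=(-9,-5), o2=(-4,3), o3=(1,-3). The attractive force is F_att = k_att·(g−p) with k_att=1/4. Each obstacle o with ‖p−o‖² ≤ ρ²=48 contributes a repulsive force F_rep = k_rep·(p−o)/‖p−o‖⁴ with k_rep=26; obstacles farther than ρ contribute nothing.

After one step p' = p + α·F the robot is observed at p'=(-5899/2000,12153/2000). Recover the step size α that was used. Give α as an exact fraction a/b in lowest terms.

α = 1/20

F_att = 1/4·(g−p) = 1/4·(3,3) = (0.7500,0.7500)
o1: d²=157 > ρ²=48 → inactive
o2: d²=10 ≤ ρ²=48; F_rep = 26·(1,3)/10² = (0.2600,0.7800)
o3: d²=97 > ρ²=48 → inactive
F = F_att + ΣF_rep = (1.0100,1.5300)
Δp = p'−p = (0.0505,0.0765); α = Δx/Fx = (101/2000) / (101/100) = 1/20
check: Δy/Fy = (153/2000) / (153/100) = 1/20 ✓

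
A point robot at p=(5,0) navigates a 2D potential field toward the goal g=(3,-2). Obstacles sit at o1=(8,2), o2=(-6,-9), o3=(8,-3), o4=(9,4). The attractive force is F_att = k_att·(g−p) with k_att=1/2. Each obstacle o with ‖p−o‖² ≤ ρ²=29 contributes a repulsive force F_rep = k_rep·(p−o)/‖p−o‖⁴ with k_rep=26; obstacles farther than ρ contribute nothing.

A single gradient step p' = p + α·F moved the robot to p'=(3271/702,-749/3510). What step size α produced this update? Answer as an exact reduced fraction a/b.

F_att = 1/2·(g−p) = 1/2·(-2,-2) = (-1.0000,-1.0000)
o1: d²=13 ≤ ρ²=29; F_rep = 26·(-3,-2)/13² = (-0.4615,-0.3077)
o2: d²=202 > ρ²=29 → inactive
o3: d²=18 ≤ ρ²=29; F_rep = 26·(-3,3)/18² = (-0.2407,0.2407)
o4: d²=32 > ρ²=29 → inactive
F = F_att + ΣF_rep = (-1.7023,-1.0670)
Δp = p'−p = (-0.3405,-0.2134); α = Δx/Fx = (-239/702) / (-1195/702) = 1/5
check: Δy/Fy = (-749/3510) / (-749/702) = 1/5 ✓

α = 1/5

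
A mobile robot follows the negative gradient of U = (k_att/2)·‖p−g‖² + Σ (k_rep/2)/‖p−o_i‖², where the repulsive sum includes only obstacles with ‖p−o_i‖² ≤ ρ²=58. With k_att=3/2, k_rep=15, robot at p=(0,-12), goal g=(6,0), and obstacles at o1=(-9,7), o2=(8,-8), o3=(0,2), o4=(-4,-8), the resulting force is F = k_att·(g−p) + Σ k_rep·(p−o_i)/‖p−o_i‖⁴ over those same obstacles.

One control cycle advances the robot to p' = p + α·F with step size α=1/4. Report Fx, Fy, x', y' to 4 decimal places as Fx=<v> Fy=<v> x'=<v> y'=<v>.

Fx=9.0586 Fy=17.9414 x'=2.2646 y'=-7.5146

F_att = 3/2·(g−p) = 3/2·(6,12) = (9.0000,18.0000)
o1: d²=442 > ρ²=58 → inactive
o2: d²=80 > ρ²=58 → inactive
o3: d²=196 > ρ²=58 → inactive
o4: d²=32 ≤ ρ²=58; F_rep = 15·(4,-4)/32² = (0.0586,-0.0586)
F = F_att + ΣF_rep = (9.0586,17.9414)
p' = p + 1/4·F = (2.2646,-7.5146)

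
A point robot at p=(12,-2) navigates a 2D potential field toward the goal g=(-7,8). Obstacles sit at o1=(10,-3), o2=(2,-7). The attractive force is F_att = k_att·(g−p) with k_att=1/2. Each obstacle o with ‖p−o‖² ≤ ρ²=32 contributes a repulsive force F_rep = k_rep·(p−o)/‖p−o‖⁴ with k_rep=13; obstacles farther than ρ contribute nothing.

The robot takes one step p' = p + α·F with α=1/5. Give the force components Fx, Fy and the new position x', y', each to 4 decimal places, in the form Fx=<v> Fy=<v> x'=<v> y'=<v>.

F_att = 1/2·(g−p) = 1/2·(-19,10) = (-9.5000,5.0000)
o1: d²=5 ≤ ρ²=32; F_rep = 13·(2,1)/5² = (1.0400,0.5200)
o2: d²=125 > ρ²=32 → inactive
F = F_att + ΣF_rep = (-8.4600,5.5200)
p' = p + 1/5·F = (10.3080,-0.8960)

Fx=-8.4600 Fy=5.5200 x'=10.3080 y'=-0.8960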